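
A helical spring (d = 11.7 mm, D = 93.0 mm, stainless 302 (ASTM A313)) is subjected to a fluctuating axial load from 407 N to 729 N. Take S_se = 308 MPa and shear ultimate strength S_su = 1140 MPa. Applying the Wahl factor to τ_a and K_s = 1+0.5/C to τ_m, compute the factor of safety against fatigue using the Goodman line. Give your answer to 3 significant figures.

C = D/d = 93.0/11.7 = 7.9487; K_W = (4C−1)/(4C−4)+0.615/C = 1.1853; K_s = 1+0.5/C = 1.0629
F_a = (F_max−F_min)/2 = 161 N; F_m = (F_max+F_min)/2 = 568 N
τ_a = K_W·8F_aD/(πd³) = 1.1853 × 23.806 = 28.218 MPa
τ_m = K_s·8F_mD/(πd³) = 1.0629 × 83.987 = 89.27 MPa
Goodman: 1/n_f = τ_a/S_se + τ_m/S_su = 28.218/308 + 89.27/1140 = 0.09162 + 0.07831 = 0.16992
n_f = 1/0.16992 = 5.885

5.89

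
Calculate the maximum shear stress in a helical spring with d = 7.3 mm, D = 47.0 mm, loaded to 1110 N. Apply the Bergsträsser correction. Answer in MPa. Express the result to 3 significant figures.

417 MPa

Spring index C = D/d = 47.0/7.3 = 6.4384
K_B = (4C+2)/(4C−3) = 27.753/22.753 = 1.2197
τ₀ = 8FD/(πd³) = 8·1110·47.0/(π·7.3³) = 417360/1222.1 = 341.5 MPa
τ_max = K·τ₀ = 1.2197 × 341.5 = 416.55 MPa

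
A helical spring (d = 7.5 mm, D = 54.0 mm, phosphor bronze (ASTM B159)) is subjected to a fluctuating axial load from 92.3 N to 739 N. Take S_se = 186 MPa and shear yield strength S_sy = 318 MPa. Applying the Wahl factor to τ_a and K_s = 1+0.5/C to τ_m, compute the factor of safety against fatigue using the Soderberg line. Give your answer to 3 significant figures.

0.878

C = D/d = 54.0/7.5 = 7.2000; K_W = (4C−1)/(4C−4)+0.615/C = 1.2064; K_s = 1+0.5/C = 1.0694
F_a = (F_max−F_min)/2 = 323.35 N; F_m = (F_max+F_min)/2 = 415.65 N
τ_a = K_W·8F_aD/(πd³) = 1.2064 × 105.4 = 127.15 MPa
τ_m = K_s·8F_mD/(πd³) = 1.0694 × 135.48 = 144.89 MPa
Soderberg: 1/n_f = τ_a/S_se + τ_m/S_sy = 127.15/186 + 144.89/318 = 0.68359 + 0.45563 = 1.1392
n_f = 1/1.1392 = 0.8778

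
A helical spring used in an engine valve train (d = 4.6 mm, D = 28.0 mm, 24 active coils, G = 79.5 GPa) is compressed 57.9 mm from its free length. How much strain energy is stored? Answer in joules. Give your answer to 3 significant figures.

k = Gd⁴/(8D³N_a) = (79.5×10³)(4.6⁴)/(8·28.0³·24) = 8.4455 N/mm
U = ½kδ² = 0.5 × 8.4455 × 57.9² = 14156 N·mm = 14.156 J

14.2 J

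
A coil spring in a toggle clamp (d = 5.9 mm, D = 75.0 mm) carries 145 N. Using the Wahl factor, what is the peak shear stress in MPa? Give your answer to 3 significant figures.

150 MPa

Spring index C = D/d = 75.0/5.9 = 12.7119
K_W = (4C−1)/(4C−4) + 0.615/C = 49.847/46.847 + 0.0484 = 1.1124
τ₀ = 8FD/(πd³) = 8·145·75.0/(π·5.9³) = 87000/645.22 = 134.84 MPa
τ_max = K·τ₀ = 1.1124 × 134.84 = 150 MPa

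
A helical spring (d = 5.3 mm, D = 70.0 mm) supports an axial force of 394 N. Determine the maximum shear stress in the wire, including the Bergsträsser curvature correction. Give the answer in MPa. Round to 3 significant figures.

519 MPa

Spring index C = D/d = 70.0/5.3 = 13.2075
K_B = (4C+2)/(4C−3) = 54.830/49.830 = 1.1003
τ₀ = 8FD/(πd³) = 8·394·70.0/(π·5.3³) = 220640/467.71 = 471.74 MPa
τ_max = K·τ₀ = 1.1003 × 471.74 = 519.08 MPa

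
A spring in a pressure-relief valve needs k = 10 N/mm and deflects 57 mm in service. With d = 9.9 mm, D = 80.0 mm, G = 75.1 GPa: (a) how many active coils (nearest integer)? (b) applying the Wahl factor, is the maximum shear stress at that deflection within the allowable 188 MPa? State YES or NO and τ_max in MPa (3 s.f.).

(a) 18 coils; (b) YES, τ_max = 138 MPa

N_a = Gd⁴/(8D³k) = (75.1×10³)(9.9⁴)/(8·80.0³·10) = 17.61 → N_a = 18
Actual rate k = Gd⁴/(8D³·18) = 9.7847 N/mm
Working load F = kδ = 9.7847·57 = 557.73 N
C = 80.0/9.9 = 8.0808; K_W = (4C−1)/(4C−4)+0.615/C = 1.1820
τ_max = K_W·8FD/(πd³) = 1.1820·117.1 = 138.41 MPa
τ_max ≤ 188 MPa → acceptable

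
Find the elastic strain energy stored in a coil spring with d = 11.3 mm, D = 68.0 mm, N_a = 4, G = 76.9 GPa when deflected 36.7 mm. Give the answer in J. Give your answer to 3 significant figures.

k = Gd⁴/(8D³N_a) = (76.9×10³)(11.3⁴)/(8·68.0³·4) = 124.61 N/mm
U = ½kδ² = 0.5 × 124.61 × 36.7² = 83920 N·mm = 83.92 J

83.9 J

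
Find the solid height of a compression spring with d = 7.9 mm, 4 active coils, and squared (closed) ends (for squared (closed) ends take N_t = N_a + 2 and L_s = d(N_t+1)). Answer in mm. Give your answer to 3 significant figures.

squared (closed) ends: N_t = N_a + 2 = 4 + 2 = 6
L_s = d·(N_t+1) = 7.9 × 7 = 55.3 mm

55.3 mm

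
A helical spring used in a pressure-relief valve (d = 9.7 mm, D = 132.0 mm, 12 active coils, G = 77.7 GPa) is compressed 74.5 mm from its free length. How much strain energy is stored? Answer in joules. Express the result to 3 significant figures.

8.65 J

k = Gd⁴/(8D³N_a) = (77.7×10³)(9.7⁴)/(8·132.0³·12) = 3.1154 N/mm
U = ½kδ² = 0.5 × 3.1154 × 74.5² = 8645.6 N·mm = 8.6456 J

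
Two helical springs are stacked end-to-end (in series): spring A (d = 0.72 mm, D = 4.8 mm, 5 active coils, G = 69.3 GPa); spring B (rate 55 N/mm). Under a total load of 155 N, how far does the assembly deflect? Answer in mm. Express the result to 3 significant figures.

k_A = Gd⁴/(8D³N_a) = (69.3×10³)(0.72⁴)/(8·4.8³·5) = 4.21 N/mm
Series: 1/k_eq = 1/4.21 + 1/55 = 0.25571; k_eq = 3.9106 N/mm
δ = F/k_eq = 155/3.9106 = 39.636 mm

39.6 mm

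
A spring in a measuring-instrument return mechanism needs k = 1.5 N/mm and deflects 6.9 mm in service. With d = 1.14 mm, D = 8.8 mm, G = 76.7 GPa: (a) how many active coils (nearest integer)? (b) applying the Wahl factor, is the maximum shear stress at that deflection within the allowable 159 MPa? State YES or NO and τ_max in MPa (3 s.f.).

(a) 16 coils; (b) NO, τ_max = 185 MPa

N_a = Gd⁴/(8D³k) = (76.7×10³)(1.14⁴)/(8·8.8³·1.5) = 15.84 → N_a = 16
Actual rate k = Gd⁴/(8D³·16) = 1.4851 N/mm
Working load F = kδ = 1.4851·6.9 = 10.247 N
C = 8.8/1.14 = 7.7193; K_W = (4C−1)/(4C−4)+0.615/C = 1.1913
τ_max = K_W·8FD/(πd³) = 1.1913·154.99 = 184.64 MPa
τ_max > 159 MPa → exceeds allowable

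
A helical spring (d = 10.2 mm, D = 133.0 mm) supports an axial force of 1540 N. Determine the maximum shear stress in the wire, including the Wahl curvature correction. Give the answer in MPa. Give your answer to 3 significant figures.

545 MPa

Spring index C = D/d = 133.0/10.2 = 13.0392
K_W = (4C−1)/(4C−4) + 0.615/C = 51.157/48.157 + 0.0472 = 1.1095
τ₀ = 8FD/(πd³) = 8·1540·133.0/(π·10.2³) = 1.63856e+06/3333.9 = 491.49 MPa
τ_max = K·τ₀ = 1.1095 × 491.49 = 545.29 MPa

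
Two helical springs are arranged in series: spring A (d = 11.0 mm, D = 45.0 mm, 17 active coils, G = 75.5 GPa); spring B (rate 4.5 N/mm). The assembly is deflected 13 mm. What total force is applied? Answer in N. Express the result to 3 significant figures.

k_A = Gd⁴/(8D³N_a) = (75.5×10³)(11.0⁴)/(8·45.0³·17) = 89.195 N/mm
Series: 1/k_eq = 1/89.195 + 1/4.5 = 0.23343; k_eq = 4.2839 N/mm
F = k_eq·δ = 4.2839·13 = 55.69 N

55.7 N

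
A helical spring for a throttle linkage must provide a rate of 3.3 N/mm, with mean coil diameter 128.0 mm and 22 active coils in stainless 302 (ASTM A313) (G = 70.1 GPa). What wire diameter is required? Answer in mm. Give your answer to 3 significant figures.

d = (8D³N_a·k / G)^(1/4) = (8·128.0³·22·3.3 / (70.1×10³))^0.25
  = (17376)^0.25 = 11.4811 mm

11.5 mm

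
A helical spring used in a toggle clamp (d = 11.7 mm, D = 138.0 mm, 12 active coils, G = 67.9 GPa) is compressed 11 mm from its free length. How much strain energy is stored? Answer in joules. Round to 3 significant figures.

0.305 J

k = Gd⁴/(8D³N_a) = (67.9×10³)(11.7⁴)/(8·138.0³·12) = 5.0432 N/mm
U = ½kδ² = 0.5 × 5.0432 × 11² = 305.11 N·mm = 0.30511 J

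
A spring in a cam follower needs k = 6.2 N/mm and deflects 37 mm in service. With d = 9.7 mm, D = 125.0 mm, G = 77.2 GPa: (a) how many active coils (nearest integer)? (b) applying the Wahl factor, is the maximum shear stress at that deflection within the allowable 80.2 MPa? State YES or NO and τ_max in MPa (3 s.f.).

(a) 7 coils; (b) NO, τ_max = 89.6 MPa

N_a = Gd⁴/(8D³k) = (77.2×10³)(9.7⁴)/(8·125.0³·6.2) = 7.055 → N_a = 7
Actual rate k = Gd⁴/(8D³·7) = 6.2486 N/mm
Working load F = kδ = 6.2486·37 = 231.2 N
C = 125.0/9.7 = 12.8866; K_W = (4C−1)/(4C−4)+0.615/C = 1.1108
τ_max = K_W·8FD/(πd³) = 1.1108·80.635 = 89.571 MPa
τ_max > 80.2 MPa → exceeds allowable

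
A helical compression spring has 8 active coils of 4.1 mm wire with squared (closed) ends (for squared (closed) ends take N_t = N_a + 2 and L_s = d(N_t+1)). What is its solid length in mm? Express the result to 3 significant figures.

squared (closed) ends: N_t = N_a + 2 = 8 + 2 = 10
L_s = d·(N_t+1) = 4.1 × 11 = 45.1 mm

45.1 mm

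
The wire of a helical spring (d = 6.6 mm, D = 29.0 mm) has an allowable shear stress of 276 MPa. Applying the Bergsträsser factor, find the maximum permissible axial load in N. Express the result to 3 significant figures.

800 N

C = D/d = 29.0/6.6 = 4.3939
K_B = (4C+2)/(4C−3) = 19.576/14.576 = 1.3430
τ_max = K·8FD/(πd³) → F_max = τ_allow·πd³/(8DK)
F_max = 276·π·6.6³/(8·29.0·1.3430) = 2.4928e+05/311.58 = 800.05 N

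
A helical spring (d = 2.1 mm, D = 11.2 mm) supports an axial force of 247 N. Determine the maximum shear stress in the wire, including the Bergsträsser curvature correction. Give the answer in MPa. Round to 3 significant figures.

Spring index C = D/d = 11.2/2.1 = 5.3333
K_B = (4C+2)/(4C−3) = 23.333/18.333 = 1.2727
τ₀ = 8FD/(πd³) = 8·247·11.2/(π·2.1³) = 22131.2/29.094 = 760.67 MPa
τ_max = K·τ₀ = 1.2727 × 760.67 = 968.13 MPa

968 MPa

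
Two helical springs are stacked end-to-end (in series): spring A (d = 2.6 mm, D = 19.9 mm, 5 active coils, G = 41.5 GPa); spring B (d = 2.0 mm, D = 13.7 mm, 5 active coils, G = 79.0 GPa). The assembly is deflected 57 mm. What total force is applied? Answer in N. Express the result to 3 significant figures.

k_A = Gd⁴/(8D³N_a) = (41.5×10³)(2.6⁴)/(8·19.9³·5) = 6.0162 N/mm
k_B = Gd⁴/(8D³N_a) = (79.0×10³)(2.0⁴)/(8·13.7³·5) = 12.289 N/mm
Series: 1/k_eq = 1/6.0162 + 1/12.289 = 0.24759; k_eq = 4.0389 N/mm
F = k_eq·δ = 4.0389·57 = 230.22 N

230 N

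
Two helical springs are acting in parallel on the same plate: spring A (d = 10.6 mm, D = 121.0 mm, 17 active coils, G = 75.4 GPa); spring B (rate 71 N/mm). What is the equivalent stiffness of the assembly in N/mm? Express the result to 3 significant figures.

75.0 N/mm

k_A = Gd⁴/(8D³N_a) = (75.4×10³)(10.6⁴)/(8·121.0³·17) = 3.9509 N/mm
Parallel: k_eq = 3.9509 + 71 = 74.951 N/mm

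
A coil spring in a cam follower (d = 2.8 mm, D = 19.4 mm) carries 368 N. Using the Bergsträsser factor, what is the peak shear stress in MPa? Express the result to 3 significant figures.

Spring index C = D/d = 19.4/2.8 = 6.9286
K_B = (4C+2)/(4C−3) = 29.714/24.714 = 1.2023
τ₀ = 8FD/(πd³) = 8·368·19.4/(π·2.8³) = 57113.6/68.964 = 828.16 MPa
τ_max = K·τ₀ = 1.2023 × 828.16 = 995.71 MPa

996 MPa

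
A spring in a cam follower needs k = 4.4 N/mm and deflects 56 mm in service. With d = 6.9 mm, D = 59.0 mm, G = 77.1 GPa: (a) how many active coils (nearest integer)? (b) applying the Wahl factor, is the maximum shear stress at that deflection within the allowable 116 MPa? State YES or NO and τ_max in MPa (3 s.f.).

(a) 24 coils; (b) NO, τ_max = 133 MPa

N_a = Gd⁴/(8D³k) = (77.1×10³)(6.9⁴)/(8·59.0³·4.4) = 24.17 → N_a = 24
Actual rate k = Gd⁴/(8D³·24) = 4.4319 N/mm
Working load F = kδ = 4.4319·56 = 248.19 N
C = 59.0/6.9 = 8.5507; K_W = (4C−1)/(4C−4)+0.615/C = 1.1713
τ_max = K_W·8FD/(πd³) = 1.1713·113.51 = 132.95 MPa
τ_max > 116 MPa → exceeds allowable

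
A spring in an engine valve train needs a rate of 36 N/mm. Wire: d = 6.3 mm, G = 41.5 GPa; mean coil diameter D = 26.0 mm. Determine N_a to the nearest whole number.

N_a = Gd⁴/(8D³k) = (41.5×10³ × 6.3⁴)/(8 × 26.0³ × 36)
    = 6.53748e+07 / 5.06189e+06 = 12.92 → 13 coils

13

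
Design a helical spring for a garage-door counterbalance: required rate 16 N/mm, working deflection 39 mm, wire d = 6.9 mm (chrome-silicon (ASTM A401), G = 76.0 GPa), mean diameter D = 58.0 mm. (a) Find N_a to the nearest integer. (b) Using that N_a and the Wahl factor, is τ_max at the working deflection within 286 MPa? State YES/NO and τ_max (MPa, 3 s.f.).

(a) 7 coils; (b) NO, τ_max = 325 MPa

N_a = Gd⁴/(8D³k) = (76.0×10³)(6.9⁴)/(8·58.0³·16) = 6.898 → N_a = 7
Actual rate k = Gd⁴/(8D³·7) = 15.767 N/mm
Working load F = kδ = 15.767·39 = 614.9 N
C = 58.0/6.9 = 8.4058; K_W = (4C−1)/(4C−4)+0.615/C = 1.1744
τ_max = K_W·8FD/(πd³) = 1.1744·276.45 = 324.68 MPa
τ_max > 286 MPa → exceeds allowable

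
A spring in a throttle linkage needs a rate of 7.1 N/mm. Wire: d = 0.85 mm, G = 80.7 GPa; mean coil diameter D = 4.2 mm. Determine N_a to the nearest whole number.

N_a = Gd⁴/(8D³k) = (80.7×10³ × 0.85⁴)/(8 × 4.2³ × 7.1)
    = 42125.9 / 4208.2 = 10.01 → 10 coils

10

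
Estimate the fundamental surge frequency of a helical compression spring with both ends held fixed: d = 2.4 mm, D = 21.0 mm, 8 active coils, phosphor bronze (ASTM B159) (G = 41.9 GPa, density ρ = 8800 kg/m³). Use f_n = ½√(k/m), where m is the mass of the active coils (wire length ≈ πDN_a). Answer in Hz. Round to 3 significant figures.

167 Hz

k = Gd⁴/(8D³N_a) = (41.9×10³)(2.4⁴)/(8·21.0³·8) = 2.3454 N/mm = 2345.4 N/m
Wire length L = πDN_a = π·21.0·8 = 527.79 mm
m = ρ·(πd²/4)·L = 8800 × 4.5239×10⁻⁶ m² × 0.52779 m = 0.021011 kg
f_n = ½√(k/m) = 0.5·√(2345.4/0.021011) = 0.5·√(1.1163e+05) = 167.05 Hz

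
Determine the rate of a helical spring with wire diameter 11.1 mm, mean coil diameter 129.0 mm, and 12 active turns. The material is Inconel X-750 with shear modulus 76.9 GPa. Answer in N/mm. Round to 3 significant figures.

5.66 N/mm

k = Gd⁴/(8D³N_a) = (76.9×10³ × 11.1⁴) / (8 × 129.0³ × 12)
  = 1.1674e+09 / 2.06082e+08 = 5.6647 N/mm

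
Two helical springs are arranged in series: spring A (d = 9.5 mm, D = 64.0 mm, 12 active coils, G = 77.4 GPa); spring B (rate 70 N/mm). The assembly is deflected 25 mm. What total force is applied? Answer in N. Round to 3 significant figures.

461 N

k_A = Gd⁴/(8D³N_a) = (77.4×10³)(9.5⁴)/(8·64.0³·12) = 25.051 N/mm
Series: 1/k_eq = 1/25.051 + 1/70 = 0.054204; k_eq = 18.449 N/mm
F = k_eq·δ = 18.449·25 = 461.22 N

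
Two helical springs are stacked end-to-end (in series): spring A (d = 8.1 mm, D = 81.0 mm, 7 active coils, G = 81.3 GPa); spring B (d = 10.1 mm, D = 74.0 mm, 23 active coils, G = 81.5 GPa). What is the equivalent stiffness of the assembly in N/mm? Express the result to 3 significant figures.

5.78 N/mm

k_A = Gd⁴/(8D³N_a) = (81.3×10³)(8.1⁴)/(8·81.0³·7) = 11.759 N/mm
k_B = Gd⁴/(8D³N_a) = (81.5×10³)(10.1⁴)/(8·74.0³·23) = 11.374 N/mm
Series: 1/k_eq = 1/11.759 + 1/11.374 = 0.17295; k_eq = 5.7819 N/mm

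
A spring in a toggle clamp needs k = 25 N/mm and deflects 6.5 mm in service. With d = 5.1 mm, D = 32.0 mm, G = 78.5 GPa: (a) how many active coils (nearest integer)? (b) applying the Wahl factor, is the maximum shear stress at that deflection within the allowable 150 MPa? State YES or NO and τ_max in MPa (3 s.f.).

N_a = Gd⁴/(8D³k) = (78.5×10³)(5.1⁴)/(8·32.0³·25) = 8.103 → N_a = 8
Actual rate k = Gd⁴/(8D³·8) = 25.323 N/mm
Working load F = kδ = 25.323·6.5 = 164.6 N
C = 32.0/5.1 = 6.2745; K_W = (4C−1)/(4C−4)+0.615/C = 1.2402
τ_max = K_W·8FD/(πd³) = 1.2402·101.11 = 125.4 MPa
τ_max ≤ 150 MPa → acceptable

(a) 8 coils; (b) YES, τ_max = 125 MPa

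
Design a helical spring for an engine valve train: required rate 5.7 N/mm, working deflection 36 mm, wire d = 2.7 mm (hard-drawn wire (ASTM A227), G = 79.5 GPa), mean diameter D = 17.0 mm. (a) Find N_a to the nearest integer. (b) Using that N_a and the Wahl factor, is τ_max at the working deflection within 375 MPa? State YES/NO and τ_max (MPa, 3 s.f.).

(a) 19 coils; (b) NO, τ_max = 555 MPa

N_a = Gd⁴/(8D³k) = (79.5×10³)(2.7⁴)/(8·17.0³·5.7) = 18.86 → N_a = 19
Actual rate k = Gd⁴/(8D³·19) = 5.6576 N/mm
Working load F = kδ = 5.6576·36 = 203.67 N
C = 17.0/2.7 = 6.2963; K_W = (4C−1)/(4C−4)+0.615/C = 1.2393
τ_max = K_W·8FD/(πd³) = 1.2393·447.95 = 555.14 MPa
τ_max > 375 MPa → exceeds allowable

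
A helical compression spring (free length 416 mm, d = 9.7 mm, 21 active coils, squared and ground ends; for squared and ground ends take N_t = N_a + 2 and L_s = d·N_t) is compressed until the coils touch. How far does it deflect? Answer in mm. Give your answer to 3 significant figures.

193 mm

N_t = 23; L_s = 9.7·23 = 223.1 mm
δ_solid = L₀ − L_s = 416 − 223.1 = 192.9 mm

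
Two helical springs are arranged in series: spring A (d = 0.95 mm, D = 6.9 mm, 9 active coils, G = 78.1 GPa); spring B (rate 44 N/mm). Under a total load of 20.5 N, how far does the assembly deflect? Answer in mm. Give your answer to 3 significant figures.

8.09 mm

k_A = Gd⁴/(8D³N_a) = (78.1×10³)(0.95⁴)/(8·6.9³·9) = 2.6895 N/mm
Series: 1/k_eq = 1/2.6895 + 1/44 = 0.39455; k_eq = 2.5345 N/mm
δ = F/k_eq = 20.5/2.5345 = 8.0882 mm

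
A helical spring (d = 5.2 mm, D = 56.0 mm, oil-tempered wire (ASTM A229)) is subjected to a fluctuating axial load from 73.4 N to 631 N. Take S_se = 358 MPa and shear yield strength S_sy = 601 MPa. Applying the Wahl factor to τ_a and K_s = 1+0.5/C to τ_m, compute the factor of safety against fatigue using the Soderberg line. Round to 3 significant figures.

C = D/d = 56.0/5.2 = 10.7692; K_W = (4C−1)/(4C−4)+0.615/C = 1.1339; K_s = 1+0.5/C = 1.0464
F_a = (F_max−F_min)/2 = 278.8 N; F_m = (F_max+F_min)/2 = 352.2 N
τ_a = K_W·8F_aD/(πd³) = 1.1339 × 282.76 = 320.61 MPa
τ_m = K_s·8F_mD/(πd³) = 1.0464 × 357.2 = 373.78 MPa
Soderberg: 1/n_f = τ_a/S_se + τ_m/S_sy = 320.61/358 + 373.78/601 = 0.89556 + 0.62193 = 1.5175
n_f = 1/1.5175 = 0.659

0.659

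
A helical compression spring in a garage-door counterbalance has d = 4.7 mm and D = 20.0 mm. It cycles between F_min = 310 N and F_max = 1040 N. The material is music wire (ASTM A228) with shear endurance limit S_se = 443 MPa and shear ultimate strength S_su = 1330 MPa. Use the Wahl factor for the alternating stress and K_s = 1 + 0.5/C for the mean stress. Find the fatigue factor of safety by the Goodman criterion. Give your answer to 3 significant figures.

C = D/d = 20.0/4.7 = 4.2553; K_W = (4C−1)/(4C−4)+0.615/C = 1.3749; K_s = 1+0.5/C = 1.1175
F_a = (F_max−F_min)/2 = 365 N; F_m = (F_max+F_min)/2 = 675 N
τ_a = K_W·8F_aD/(πd³) = 1.3749 × 179.05 = 246.18 MPa
τ_m = K_s·8F_mD/(πd³) = 1.1175 × 331.12 = 370.02 MPa
Goodman: 1/n_f = τ_a/S_se + τ_m/S_su = 246.18/443 + 370.02/1330 = 0.55570 + 0.27821 = 0.83391
n_f = 1/0.83391 = 1.199

1.20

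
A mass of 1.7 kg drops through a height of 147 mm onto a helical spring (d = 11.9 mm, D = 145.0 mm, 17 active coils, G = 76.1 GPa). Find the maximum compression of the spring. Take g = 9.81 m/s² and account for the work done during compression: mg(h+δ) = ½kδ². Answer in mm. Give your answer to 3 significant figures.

k = Gd⁴/(8D³N_a) = (76.1×10³)(11.9⁴)/(8·145.0³·17) = 3.6807 N/mm
W = mg = 1.7 × 9.81 = 16.677 N
½kδ² − Wδ − Wh = 0 → δ = (W + √(W² + 2kWh))/k
δ = (16.677 + √(278.12 + 18046.6))/3.6807 = (16.677 + 135.37)/3.6807 = 41.309 mm

41.3 mm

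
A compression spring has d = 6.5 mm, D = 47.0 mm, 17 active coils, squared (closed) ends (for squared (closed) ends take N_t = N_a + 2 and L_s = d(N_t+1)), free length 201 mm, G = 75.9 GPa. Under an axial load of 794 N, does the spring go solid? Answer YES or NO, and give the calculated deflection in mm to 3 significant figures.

k = Gd⁴/(8D³N_a) = (75.9×10³)(6.5⁴)/(8·47.0³·17) = 9.5954 N/mm
N_t = 19; L_s = 6.5·20 = 130 mm; δ_solid = L₀ − L_s = 201 − 130 = 71 mm
δ = F/k = 794/9.5954 = 82.748 mm
δ ≥ δ_solid → spring goes solid

YES, δ = 82.7 mm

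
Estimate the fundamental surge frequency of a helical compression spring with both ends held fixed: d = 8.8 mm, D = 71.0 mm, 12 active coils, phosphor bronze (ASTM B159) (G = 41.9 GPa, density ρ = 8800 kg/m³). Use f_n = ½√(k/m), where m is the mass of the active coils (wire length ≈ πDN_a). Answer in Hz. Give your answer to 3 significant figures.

k = Gd⁴/(8D³N_a) = (41.9×10³)(8.8⁴)/(8·71.0³·12) = 7.313 N/mm = 7313 N/m
Wire length L = πDN_a = π·71.0·12 = 2676.6 mm
m = ρ·(πd²/4)·L = 8800 × 60.821×10⁻⁶ m² × 2.6766 m = 1.4326 kg
f_n = ½√(k/m) = 0.5·√(7313/1.4326) = 0.5·√(5104.7) = 35.724 Hz

35.7 Hz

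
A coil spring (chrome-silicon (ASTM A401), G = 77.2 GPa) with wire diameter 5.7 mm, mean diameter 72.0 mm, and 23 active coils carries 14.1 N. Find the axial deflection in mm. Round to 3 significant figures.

11.9 mm

k = Gd⁴/(8D³N_a) = (77.2×10³)(5.7⁴)/(8·72.0³·23) = 1.1866 N/mm
δ = F/k = 14.1 / 1.1866 = 11.883 mm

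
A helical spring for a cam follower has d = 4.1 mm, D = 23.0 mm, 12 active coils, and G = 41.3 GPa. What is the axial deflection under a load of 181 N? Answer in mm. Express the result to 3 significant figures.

k = Gd⁴/(8D³N_a) = (41.3×10³)(4.1⁴)/(8·23.0³·12) = 9.9915 N/mm
δ = F/k = 181 / 9.9915 = 18.115 mm

18.1 mm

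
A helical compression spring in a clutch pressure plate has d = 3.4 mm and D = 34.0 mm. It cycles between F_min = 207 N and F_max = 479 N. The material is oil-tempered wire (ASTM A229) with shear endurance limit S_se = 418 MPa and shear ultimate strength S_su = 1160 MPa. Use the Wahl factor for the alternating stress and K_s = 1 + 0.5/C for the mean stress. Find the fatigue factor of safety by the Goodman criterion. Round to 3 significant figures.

0.665

C = D/d = 34.0/3.4 = 10.0000; K_W = (4C−1)/(4C−4)+0.615/C = 1.1448; K_s = 1+0.5/C = 1.0500
F_a = (F_max−F_min)/2 = 136 N; F_m = (F_max+F_min)/2 = 343 N
τ_a = K_W·8F_aD/(πd³) = 1.1448 × 299.59 = 342.98 MPa
τ_m = K_s·8F_mD/(πd³) = 1.0500 × 755.57 = 793.35 MPa
Goodman: 1/n_f = τ_a/S_se + τ_m/S_su = 342.98/418 + 793.35/1160 = 0.82052 + 0.68392 = 1.5044
n_f = 1/1.5044 = 0.6647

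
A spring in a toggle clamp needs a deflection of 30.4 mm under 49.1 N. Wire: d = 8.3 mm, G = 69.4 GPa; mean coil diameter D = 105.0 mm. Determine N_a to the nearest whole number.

22

Required rate k = F/δ = 49.1/30.4 = 1.6151 N/mm
N_a = Gd⁴/(8D³k) = (69.4×10³ × 8.3⁴)/(8 × 105.0³ × 1.6151)
    = 3.29361e+08 / 1.49577e+07 = 22.02 → 22 coils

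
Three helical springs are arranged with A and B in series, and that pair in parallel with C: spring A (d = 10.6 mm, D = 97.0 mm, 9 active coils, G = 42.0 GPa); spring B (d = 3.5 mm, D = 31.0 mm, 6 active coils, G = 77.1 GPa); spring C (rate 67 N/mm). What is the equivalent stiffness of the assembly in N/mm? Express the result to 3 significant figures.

71.0 N/mm

k_A = Gd⁴/(8D³N_a) = (42.0×10³)(10.6⁴)/(8·97.0³·9) = 8.0691 N/mm
k_B = Gd⁴/(8D³N_a) = (77.1×10³)(3.5⁴)/(8·31.0³·6) = 8.091 N/mm
Springs A,B series: k_AB = 1/(1/8.0691+1/8.091) = 4.04 N/mm; parallel with C: k_eq = 4.04+67 = 71.04 N/mm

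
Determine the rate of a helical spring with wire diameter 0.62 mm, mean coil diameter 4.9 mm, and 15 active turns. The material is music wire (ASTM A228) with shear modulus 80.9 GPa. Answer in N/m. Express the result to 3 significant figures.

k = Gd⁴/(8D³N_a) = (80.9×10³ × 0.62⁴) / (8 × 4.9³ × 15)
  = 11954.1 / 14117.9 = 0.84673 N/mm = 846.73 N/m

847 N/m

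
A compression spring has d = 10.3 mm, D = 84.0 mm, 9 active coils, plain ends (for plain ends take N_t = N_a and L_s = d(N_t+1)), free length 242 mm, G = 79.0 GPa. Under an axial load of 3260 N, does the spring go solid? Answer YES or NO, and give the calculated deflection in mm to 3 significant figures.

k = Gd⁴/(8D³N_a) = (79.0×10³)(10.3⁴)/(8·84.0³·9) = 20.836 N/mm
N_t = 9; L_s = 10.3·10 = 103 mm; δ_solid = L₀ − L_s = 242 − 103 = 139 mm
δ = F/k = 3260/20.836 = 156.46 mm
δ ≥ δ_solid → spring goes solid

YES, δ = 156 mm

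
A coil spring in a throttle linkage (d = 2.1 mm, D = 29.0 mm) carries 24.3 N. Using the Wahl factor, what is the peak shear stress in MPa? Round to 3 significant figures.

Spring index C = D/d = 29.0/2.1 = 13.8095
K_W = (4C−1)/(4C−4) + 0.615/C = 54.238/51.238 + 0.0445 = 1.1031
τ₀ = 8FD/(πd³) = 8·24.3·29.0/(π·2.1³) = 5637.6/29.094 = 193.77 MPa
τ_max = K·τ₀ = 1.1031 × 193.77 = 213.74 MPa

214 MPa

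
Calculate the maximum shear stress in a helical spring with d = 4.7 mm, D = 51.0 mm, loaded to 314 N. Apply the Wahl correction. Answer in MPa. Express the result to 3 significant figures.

Spring index C = D/d = 51.0/4.7 = 10.8511
K_W = (4C−1)/(4C−4) + 0.615/C = 42.404/39.404 + 0.0567 = 1.1328
τ₀ = 8FD/(πd³) = 8·314·51.0/(π·4.7³) = 128112/326.17 = 392.78 MPa
τ_max = K·τ₀ = 1.1328 × 392.78 = 444.94 MPa

445 MPa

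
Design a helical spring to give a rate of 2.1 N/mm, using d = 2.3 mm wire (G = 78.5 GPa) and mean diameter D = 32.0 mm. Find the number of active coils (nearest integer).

4

N_a = Gd⁴/(8D³k) = (78.5×10³ × 2.3⁴)/(8 × 32.0³ × 2.1)
    = 2.19675e+06 / 550502 = 3.99 → 4 coils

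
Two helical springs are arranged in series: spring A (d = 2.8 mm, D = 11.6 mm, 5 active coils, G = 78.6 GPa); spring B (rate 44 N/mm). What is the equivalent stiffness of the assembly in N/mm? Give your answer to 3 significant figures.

28.0 N/mm

k_A = Gd⁴/(8D³N_a) = (78.6×10³)(2.8⁴)/(8·11.6³·5) = 77.379 N/mm
Series: 1/k_eq = 1/77.379 + 1/44 = 0.035651; k_eq = 28.05 N/mm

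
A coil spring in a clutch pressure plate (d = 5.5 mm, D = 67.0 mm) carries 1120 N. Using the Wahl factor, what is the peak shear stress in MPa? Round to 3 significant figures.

Spring index C = D/d = 67.0/5.5 = 12.1818
K_W = (4C−1)/(4C−4) + 0.615/C = 47.727/44.727 + 0.0505 = 1.1176
τ₀ = 8FD/(πd³) = 8·1120·67.0/(π·5.5³) = 600320/522.68 = 1148.5 MPa
τ_max = K·τ₀ = 1.1176 × 1148.5 = 1283.6 MPa

1280 MPa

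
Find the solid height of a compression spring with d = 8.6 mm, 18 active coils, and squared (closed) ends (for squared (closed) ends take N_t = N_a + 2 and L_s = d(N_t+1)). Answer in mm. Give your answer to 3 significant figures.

181 mm

squared (closed) ends: N_t = N_a + 2 = 18 + 2 = 20
L_s = d·(N_t+1) = 8.6 × 21 = 180.6 mm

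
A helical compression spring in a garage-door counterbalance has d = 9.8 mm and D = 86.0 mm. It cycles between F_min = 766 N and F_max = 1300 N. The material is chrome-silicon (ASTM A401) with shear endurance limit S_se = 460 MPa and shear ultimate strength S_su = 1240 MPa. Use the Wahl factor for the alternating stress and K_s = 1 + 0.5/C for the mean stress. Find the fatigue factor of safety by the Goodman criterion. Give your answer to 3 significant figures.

C = D/d = 86.0/9.8 = 8.7755; K_W = (4C−1)/(4C−4)+0.615/C = 1.1665; K_s = 1+0.5/C = 1.0570
F_a = (F_max−F_min)/2 = 267 N; F_m = (F_max+F_min)/2 = 1033 N
τ_a = K_W·8F_aD/(πd³) = 1.1665 × 62.126 = 72.472 MPa
τ_m = K_s·8F_mD/(πd³) = 1.0570 × 240.36 = 254.05 MPa
Goodman: 1/n_f = τ_a/S_se + τ_m/S_su = 72.472/460 + 254.05/1240 = 0.15755 + 0.20488 = 0.36243
n_f = 1/0.36243 = 2.759

2.76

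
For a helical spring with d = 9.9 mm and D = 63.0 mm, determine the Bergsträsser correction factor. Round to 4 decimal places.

1.2227

C = D/d = 63.0/9.9 = 6.3636
K_B = (4C+2)/(4C−3) = 27.455/22.455 = 1.2227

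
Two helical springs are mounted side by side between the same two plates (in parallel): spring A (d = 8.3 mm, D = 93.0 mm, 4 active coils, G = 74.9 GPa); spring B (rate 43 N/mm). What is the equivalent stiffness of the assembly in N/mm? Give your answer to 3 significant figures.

56.8 N/mm

k_A = Gd⁴/(8D³N_a) = (74.9×10³)(8.3⁴)/(8·93.0³·4) = 13.81 N/mm
Parallel: k_eq = 13.81 + 43 = 56.81 N/mm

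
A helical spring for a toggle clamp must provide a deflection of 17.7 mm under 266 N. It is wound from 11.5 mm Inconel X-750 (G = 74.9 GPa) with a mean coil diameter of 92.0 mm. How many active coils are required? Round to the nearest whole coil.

14

Required rate k = F/δ = 266/17.7 = 15.028 N/mm
N_a = Gd⁴/(8D³k) = (74.9×10³ × 11.5⁴)/(8 × 92.0³ × 15.028)
    = 1.31001e+09 / 9.36185e+07 = 13.99 → 14 coils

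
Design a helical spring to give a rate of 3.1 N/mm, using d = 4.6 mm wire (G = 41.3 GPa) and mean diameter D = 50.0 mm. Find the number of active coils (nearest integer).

N_a = Gd⁴/(8D³k) = (41.3×10³ × 4.6⁴)/(8 × 50.0³ × 3.1)
    = 1.84919e+07 / 3.1e+06 = 5.965 → 6 coils

6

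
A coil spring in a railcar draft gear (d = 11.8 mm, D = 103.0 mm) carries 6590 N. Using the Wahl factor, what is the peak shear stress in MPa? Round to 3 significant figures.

Spring index C = D/d = 103.0/11.8 = 8.7288
K_W = (4C−1)/(4C−4) + 0.615/C = 33.915/30.915 + 0.0705 = 1.1675
τ₀ = 8FD/(πd³) = 8·6590·103.0/(π·11.8³) = 5.43016e+06/5161.7 = 1052 MPa
τ_max = K·τ₀ = 1.1675 × 1052 = 1228.2 MPa

1230 MPa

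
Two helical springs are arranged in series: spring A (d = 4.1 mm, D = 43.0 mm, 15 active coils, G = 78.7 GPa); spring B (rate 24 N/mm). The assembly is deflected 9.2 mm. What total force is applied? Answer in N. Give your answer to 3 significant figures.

19.5 N

k_A = Gd⁴/(8D³N_a) = (78.7×10³)(4.1⁴)/(8·43.0³·15) = 2.3309 N/mm
Series: 1/k_eq = 1/2.3309 + 1/24 = 0.47069; k_eq = 2.1246 N/mm
F = k_eq·δ = 2.1246·9.2 = 19.546 N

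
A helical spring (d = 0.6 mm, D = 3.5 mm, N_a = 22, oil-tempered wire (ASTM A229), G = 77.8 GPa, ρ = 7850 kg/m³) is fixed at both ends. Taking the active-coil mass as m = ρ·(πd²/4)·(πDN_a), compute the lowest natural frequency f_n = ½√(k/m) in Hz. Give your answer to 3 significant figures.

k = Gd⁴/(8D³N_a) = (77.8×10³)(0.6⁴)/(8·3.5³·22) = 1.3362 N/mm = 1336.2 N/m
Wire length L = πDN_a = π·3.5·22 = 241.9 mm
m = ρ·(πd²/4)·L = 7850 × 0.28274×10⁻⁶ m² × 0.2419 m = 0.00053691 kg
f_n = ½√(k/m) = 0.5·√(1336.2/0.00053691) = 0.5·√(2.4887e+06) = 788.77 Hz

789 Hz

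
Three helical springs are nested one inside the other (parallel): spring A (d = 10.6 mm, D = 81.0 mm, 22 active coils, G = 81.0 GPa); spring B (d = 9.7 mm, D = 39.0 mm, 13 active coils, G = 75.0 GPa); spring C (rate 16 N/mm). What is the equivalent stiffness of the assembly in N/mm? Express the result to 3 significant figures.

k_A = Gd⁴/(8D³N_a) = (81.0×10³)(10.6⁴)/(8·81.0³·22) = 10.933 N/mm
k_B = Gd⁴/(8D³N_a) = (75.0×10³)(9.7⁴)/(8·39.0³·13) = 107.63 N/mm
Parallel: k_eq = 10.933 + 107.63 + 16 = 134.56 N/mm

135 N/mm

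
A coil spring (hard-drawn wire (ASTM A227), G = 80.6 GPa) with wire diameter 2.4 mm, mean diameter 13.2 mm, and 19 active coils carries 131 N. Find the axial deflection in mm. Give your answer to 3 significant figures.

k = Gd⁴/(8D³N_a) = (80.6×10³)(2.4⁴)/(8·13.2³·19) = 7.6492 N/mm
δ = F/k = 131 / 7.6492 = 17.126 mm

17.1 mm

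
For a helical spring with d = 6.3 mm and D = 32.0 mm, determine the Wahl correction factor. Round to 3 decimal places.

1.305

C = D/d = 32.0/6.3 = 5.0794
K_W = (4C−1)/(4C−4) + 0.615/C = 19.317/16.317 + 0.1211 = 1.3049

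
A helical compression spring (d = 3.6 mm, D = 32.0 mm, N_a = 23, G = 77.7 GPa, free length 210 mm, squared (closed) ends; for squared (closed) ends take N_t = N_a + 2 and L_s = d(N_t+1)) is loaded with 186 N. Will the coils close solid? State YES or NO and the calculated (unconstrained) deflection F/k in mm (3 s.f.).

NO, δ = 85.9 mm

k = Gd⁴/(8D³N_a) = (77.7×10³)(3.6⁴)/(8·32.0³·23) = 2.1645 N/mm
N_t = 25; L_s = 3.6·26 = 93.6 mm; δ_solid = L₀ − L_s = 210 − 93.6 = 116.4 mm
δ = F/k = 186/2.1645 = 85.931 mm
δ < δ_solid → spring does not go solid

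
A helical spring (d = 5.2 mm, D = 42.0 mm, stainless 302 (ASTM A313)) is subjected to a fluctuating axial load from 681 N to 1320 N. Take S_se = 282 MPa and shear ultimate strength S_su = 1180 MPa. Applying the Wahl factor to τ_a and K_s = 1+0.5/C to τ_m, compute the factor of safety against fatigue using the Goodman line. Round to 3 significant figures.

C = D/d = 42.0/5.2 = 8.0769; K_W = (4C−1)/(4C−4)+0.615/C = 1.1821; K_s = 1+0.5/C = 1.0619
F_a = (F_max−F_min)/2 = 319.5 N; F_m = (F_max+F_min)/2 = 1000.5 N
τ_a = K_W·8F_aD/(πd³) = 1.1821 × 243.02 = 287.28 MPa
τ_m = K_s·8F_mD/(πd³) = 1.0619 × 761.02 = 808.13 MPa
Goodman: 1/n_f = τ_a/S_se + τ_m/S_su = 287.28/282 + 808.13/1180 = 1.01874 + 0.68486 = 1.7036
n_f = 1/1.7036 = 0.587

0.587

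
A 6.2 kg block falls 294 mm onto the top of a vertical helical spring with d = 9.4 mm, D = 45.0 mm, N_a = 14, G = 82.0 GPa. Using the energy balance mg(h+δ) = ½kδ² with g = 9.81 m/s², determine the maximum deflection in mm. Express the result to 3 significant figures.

24.9 mm

k = Gd⁴/(8D³N_a) = (82.0×10³)(9.4⁴)/(8·45.0³·14) = 62.729 N/mm
W = mg = 6.2 × 9.81 = 60.822 N
½kδ² − Wδ − Wh = 0 → δ = (W + √(W² + 2kWh))/k
δ = (60.822 + √(3699.3 + 2.24341e+06))/62.729 = (60.822 + 1499)/62.729 = 24.867 mm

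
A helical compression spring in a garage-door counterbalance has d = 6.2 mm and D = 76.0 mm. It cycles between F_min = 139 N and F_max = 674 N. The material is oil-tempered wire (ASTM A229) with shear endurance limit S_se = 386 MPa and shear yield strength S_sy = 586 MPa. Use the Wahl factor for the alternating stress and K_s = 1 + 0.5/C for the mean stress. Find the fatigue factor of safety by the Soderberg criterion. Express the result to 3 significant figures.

C = D/d = 76.0/6.2 = 12.2581; K_W = (4C−1)/(4C−4)+0.615/C = 1.1168; K_s = 1+0.5/C = 1.0408
F_a = (F_max−F_min)/2 = 267.5 N; F_m = (F_max+F_min)/2 = 406.5 N
τ_a = K_W·8F_aD/(πd³) = 1.1168 × 217.22 = 242.59 MPa
τ_m = K_s·8F_mD/(πd³) = 1.0408 × 330.1 = 343.56 MPa
Soderberg: 1/n_f = τ_a/S_se + τ_m/S_sy = 242.59/386 + 343.56/586 = 0.62847 + 0.58628 = 1.2148
n_f = 1/1.2148 = 0.8232

0.823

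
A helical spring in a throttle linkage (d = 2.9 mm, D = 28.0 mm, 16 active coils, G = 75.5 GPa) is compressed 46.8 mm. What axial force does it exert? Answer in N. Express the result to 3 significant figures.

k = Gd⁴/(8D³N_a) = (75.5×10³)(2.9⁴)/(8·28.0³·16) = 1.9004 N/mm
F = k·δ = 1.9004 × 46.8 = 88.941 N

88.9 N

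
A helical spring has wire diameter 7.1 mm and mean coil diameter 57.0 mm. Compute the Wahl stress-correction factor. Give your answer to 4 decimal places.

1.1833

C = D/d = 57.0/7.1 = 8.0282
K_W = (4C−1)/(4C−4) + 0.615/C = 31.113/28.113 + 0.0766 = 1.1833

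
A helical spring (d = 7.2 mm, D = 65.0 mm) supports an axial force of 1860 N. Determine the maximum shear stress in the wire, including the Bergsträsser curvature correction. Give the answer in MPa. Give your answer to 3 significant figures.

949 MPa

Spring index C = D/d = 65.0/7.2 = 9.0278
K_B = (4C+2)/(4C−3) = 38.111/33.111 = 1.1510
τ₀ = 8FD/(πd³) = 8·1860·65.0/(π·7.2³) = 967200/1172.6 = 824.84 MPa
τ_max = K·τ₀ = 1.1510 × 824.84 = 949.39 MPa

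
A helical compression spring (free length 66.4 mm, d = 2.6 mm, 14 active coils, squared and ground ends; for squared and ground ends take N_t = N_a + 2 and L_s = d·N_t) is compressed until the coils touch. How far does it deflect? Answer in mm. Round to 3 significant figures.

N_t = 16; L_s = 2.6·16 = 41.6 mm
δ_solid = L₀ − L_s = 66.4 − 41.6 = 24.8 mm

24.8 mm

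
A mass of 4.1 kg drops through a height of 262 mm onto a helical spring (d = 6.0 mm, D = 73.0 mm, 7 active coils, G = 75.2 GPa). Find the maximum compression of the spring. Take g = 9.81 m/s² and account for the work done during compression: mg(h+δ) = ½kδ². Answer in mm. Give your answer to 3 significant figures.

78.2 mm

k = Gd⁴/(8D³N_a) = (75.2×10³)(6.0⁴)/(8·73.0³·7) = 4.4737 N/mm
W = mg = 4.1 × 9.81 = 40.221 N
½kδ² − Wδ − Wh = 0 → δ = (W + √(W² + 2kWh))/k
δ = (40.221 + √(1617.7 + 94286.7))/4.4737 = (40.221 + 309.68)/4.4737 = 78.214 mm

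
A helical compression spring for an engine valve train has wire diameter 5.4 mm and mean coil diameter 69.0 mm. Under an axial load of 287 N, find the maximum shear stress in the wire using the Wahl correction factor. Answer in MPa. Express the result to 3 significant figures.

Spring index C = D/d = 69.0/5.4 = 12.7778
K_W = (4C−1)/(4C−4) + 0.615/C = 50.111/47.111 + 0.0481 = 1.1118
τ₀ = 8FD/(πd³) = 8·287·69.0/(π·5.4³) = 158424/494.69 = 320.25 MPa
τ_max = K·τ₀ = 1.1118 × 320.25 = 356.06 MPa

356 MPa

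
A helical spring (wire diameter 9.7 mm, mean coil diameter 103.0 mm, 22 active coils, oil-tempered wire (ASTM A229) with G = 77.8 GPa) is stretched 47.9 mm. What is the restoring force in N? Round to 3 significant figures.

k = Gd⁴/(8D³N_a) = (77.8×10³)(9.7⁴)/(8·103.0³·22) = 3.5813 N/mm
F = k·δ = 3.5813 × 47.9 = 171.54 N

172 N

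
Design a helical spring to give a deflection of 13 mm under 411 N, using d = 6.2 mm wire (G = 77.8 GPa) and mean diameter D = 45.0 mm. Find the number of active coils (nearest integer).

5

Required rate k = F/δ = 411/13 = 31.615 N/mm
N_a = Gd⁴/(8D³k) = (77.8×10³ × 6.2⁴)/(8 × 45.0³ × 31.615)
    = 1.1496e+08 / 2.30476e+07 = 4.988 → 5 coils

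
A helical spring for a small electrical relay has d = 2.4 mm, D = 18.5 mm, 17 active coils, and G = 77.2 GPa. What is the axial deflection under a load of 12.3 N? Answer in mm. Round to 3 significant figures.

4.14 mm

k = Gd⁴/(8D³N_a) = (77.2×10³)(2.4⁴)/(8·18.5³·17) = 2.9745 N/mm
δ = F/k = 12.3 / 2.9745 = 4.1352 mm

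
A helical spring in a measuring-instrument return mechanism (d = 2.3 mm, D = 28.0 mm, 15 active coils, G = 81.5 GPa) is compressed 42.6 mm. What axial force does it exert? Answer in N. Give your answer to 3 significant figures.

36.9 N

k = Gd⁴/(8D³N_a) = (81.5×10³)(2.3⁴)/(8·28.0³·15) = 0.86579 N/mm
F = k·δ = 0.86579 × 42.6 = 36.883 N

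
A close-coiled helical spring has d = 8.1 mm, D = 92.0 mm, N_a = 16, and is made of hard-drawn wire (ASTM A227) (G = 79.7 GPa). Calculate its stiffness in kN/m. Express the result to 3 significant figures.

3.44 kN/m

k = Gd⁴/(8D³N_a) = (79.7×10³ × 8.1⁴) / (8 × 92.0³ × 16)
  = 3.43082e+08 / 9.96721e+07 = 3.4421 N/mm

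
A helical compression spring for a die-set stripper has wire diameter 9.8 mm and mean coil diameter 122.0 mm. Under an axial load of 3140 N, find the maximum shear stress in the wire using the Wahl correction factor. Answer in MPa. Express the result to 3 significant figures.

Spring index C = D/d = 122.0/9.8 = 12.4490
K_W = (4C−1)/(4C−4) + 0.615/C = 48.796/45.796 + 0.0494 = 1.1149
τ₀ = 8FD/(πd³) = 8·3140·122.0/(π·9.8³) = 3.06464e+06/2956.8 = 1036.5 MPa
τ_max = K·τ₀ = 1.1149 × 1036.5 = 1155.6 MPa

1160 MPa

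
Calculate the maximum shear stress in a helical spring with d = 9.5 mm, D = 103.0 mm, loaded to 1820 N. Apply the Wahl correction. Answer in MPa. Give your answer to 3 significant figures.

631 MPa

Spring index C = D/d = 103.0/9.5 = 10.8421
K_W = (4C−1)/(4C−4) + 0.615/C = 42.368/39.368 + 0.0567 = 1.1329
τ₀ = 8FD/(πd³) = 8·1820·103.0/(π·9.5³) = 1.49968e+06/2693.5 = 556.77 MPa
τ_max = K·τ₀ = 1.1329 × 556.77 = 630.78 MPa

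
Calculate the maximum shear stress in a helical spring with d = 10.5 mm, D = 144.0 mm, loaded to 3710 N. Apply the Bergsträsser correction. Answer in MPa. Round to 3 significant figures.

1290 MPa

Spring index C = D/d = 144.0/10.5 = 13.7143
K_B = (4C+2)/(4C−3) = 56.857/51.857 = 1.0964
τ₀ = 8FD/(πd³) = 8·3710·144.0/(π·10.5³) = 4.27392e+06/3636.8 = 1175.2 MPa
τ_max = K·τ₀ = 1.0964 × 1175.2 = 1288.5 MPa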